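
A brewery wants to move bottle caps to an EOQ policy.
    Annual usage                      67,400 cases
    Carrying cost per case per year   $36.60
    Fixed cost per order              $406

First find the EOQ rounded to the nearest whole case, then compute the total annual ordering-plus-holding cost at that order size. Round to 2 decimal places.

2DS/H = 2·67,400·406/36.6 = 1,495,322.40
EOQ = √1,495,322.40 ≈ 1,222.83 → Q = 1,223 cases
Orders/yr = 67,400/1,223 = 55.110; ordering cost = 55.110 × $406 = $22,374.82
Average inventory = 1,223/2 = 611.5; holding cost = 611.5 × $36.6 = $22,380.90
Total = $22,374.82 + $22,380.90 = $44,755.72

$44,755.72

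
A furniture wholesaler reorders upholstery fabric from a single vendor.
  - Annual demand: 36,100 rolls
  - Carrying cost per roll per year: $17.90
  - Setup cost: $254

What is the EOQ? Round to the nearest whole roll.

2DS/H = 2·36,100·254/17.9 = 1,024,513.97
EOQ = √1,024,513.97 ≈ 1,012.18

1,012 rolls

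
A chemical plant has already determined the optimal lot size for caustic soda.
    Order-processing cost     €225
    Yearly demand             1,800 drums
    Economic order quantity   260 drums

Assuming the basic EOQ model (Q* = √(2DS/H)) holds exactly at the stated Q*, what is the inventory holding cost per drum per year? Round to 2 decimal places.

EOQ relation: Q² = 2DS/H, so rearrange for the unknown.
H = 2DS / Q² = 2 × 1,800 × 225 / 260² = 11.9822

€11.98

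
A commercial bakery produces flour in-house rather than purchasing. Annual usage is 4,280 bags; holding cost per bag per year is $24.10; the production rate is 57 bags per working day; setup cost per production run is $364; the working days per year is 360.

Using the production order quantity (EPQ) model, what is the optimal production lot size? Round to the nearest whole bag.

Daily demand d = 4,280/360 = 11.889; p = 57; 1 − d/p = 0.79142
EPQ = √(2DS / (H(1 − d/p)))
    = √(2 × 4,280 × 364 / (24.1 × 0.79142)) ≈ 404.18

404 bags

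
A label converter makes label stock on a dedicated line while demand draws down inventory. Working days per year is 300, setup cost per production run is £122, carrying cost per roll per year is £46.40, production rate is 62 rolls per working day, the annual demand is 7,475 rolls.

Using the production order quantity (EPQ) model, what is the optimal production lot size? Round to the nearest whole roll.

256 rolls

Daily demand d = 7,475/300 = 24.917; p = 62; 1 − d/p = 0.59812
EPQ = √(2DS / (H(1 − d/p)))
    = √(2 × 7,475 × 122 / (46.4 × 0.59812)) ≈ 256.36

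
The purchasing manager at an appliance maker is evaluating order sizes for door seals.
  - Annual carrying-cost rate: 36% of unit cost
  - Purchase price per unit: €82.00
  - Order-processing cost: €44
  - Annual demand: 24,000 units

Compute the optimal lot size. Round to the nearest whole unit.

267 units

H = i·C = 0.36 × €82 = €29.5200 per unit-year
Q* = √(2·D·S / H) = √(2·24,000·44 / 29.52) = √71,544.7 ≈ 267.48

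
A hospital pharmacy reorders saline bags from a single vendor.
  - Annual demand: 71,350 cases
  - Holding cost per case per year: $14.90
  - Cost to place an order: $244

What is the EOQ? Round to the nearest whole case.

EOQ = √(2DS/H) = √(2 × 71,350 × 244 / 14.9)
    = √(2,336,832.21) ≈ 1,528.67

1,529 cases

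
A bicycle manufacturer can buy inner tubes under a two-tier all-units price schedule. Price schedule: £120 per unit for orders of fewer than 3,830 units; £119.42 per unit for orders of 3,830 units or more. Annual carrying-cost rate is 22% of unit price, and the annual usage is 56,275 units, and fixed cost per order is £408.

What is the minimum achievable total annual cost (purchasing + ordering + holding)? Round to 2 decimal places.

H₁ = 22%×£120 = £26.4000;  H₂ = 22%×£119.42 = £26.2724
EOQ₁ = √(2×56,275×408/26.4000) = 1,318.87  (< 3,830, feasible at tier 1)
EOQ₂ = √(2×56,275×408/26.2724) = 1,322.07  (< 3,830 → use Q = 3,830 at tier-2 price)
TC(tier 1 (EOQ₁), Q≈1,318.9) = £6,787,818.08
TC(tier 2, Q≈3,830.0) = £6,776,666.98
Minimum at tier 2: £6,776,666.98

£6,776,666.98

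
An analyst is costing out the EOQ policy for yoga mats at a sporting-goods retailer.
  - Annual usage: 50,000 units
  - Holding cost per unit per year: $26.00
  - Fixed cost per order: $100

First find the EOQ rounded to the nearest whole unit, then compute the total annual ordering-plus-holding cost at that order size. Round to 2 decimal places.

$16,124.52

Optimal lot size Q* = (2 × 50,000 × $100 / $26)^½ ≈ 620.17 → Q = 620 units
Orders/yr = 50,000/620 = 80.645; ordering cost = 80.645 × $100 = $8,064.52
Average inventory = 620/2 = 310; holding cost = 310 × $26 = $8,060.00
Total = $8,064.52 + $8,060.00 = $16,124.52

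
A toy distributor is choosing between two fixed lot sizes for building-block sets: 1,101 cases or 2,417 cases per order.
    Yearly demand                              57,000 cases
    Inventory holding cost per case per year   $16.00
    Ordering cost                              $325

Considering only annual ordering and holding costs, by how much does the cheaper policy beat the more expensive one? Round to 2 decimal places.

$1,366.85

TC(Q) = (D/Q)S + (Q/2)H
TC(1,101) = (57,000/1,101)×325 + (1,101/2)×16 = $25,633.61
TC(2,417) = (57,000/2,417)×325 + (2,417/2)×16 = $27,000.46
Lots of 1,101 are cheaper by $1,366.85.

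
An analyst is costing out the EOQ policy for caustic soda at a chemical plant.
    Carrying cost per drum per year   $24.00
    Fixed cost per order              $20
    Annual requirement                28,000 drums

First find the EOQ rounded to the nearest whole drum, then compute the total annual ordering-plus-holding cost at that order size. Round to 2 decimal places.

$5,184.59

Q* = √(2·D·S / H) = √(2·28,000·20 / 24) = √46,666.7 ≈ 216.02 → Q = 216 drums
Ordering: D/Q × S = 28,000/216 × $20 = $2,592.59
Holding:  Q/2 × H = 216/2 × $24 = $2,592.00
Total = $2,592.59 + $2,592.00 = $5,184.59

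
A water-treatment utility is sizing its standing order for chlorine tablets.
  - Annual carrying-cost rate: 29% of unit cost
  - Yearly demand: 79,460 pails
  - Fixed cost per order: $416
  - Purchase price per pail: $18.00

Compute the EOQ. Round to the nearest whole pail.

3,559 pails

Holding cost per pail per year: H = 29% × $18 = $5.2200
2DS/H = 2·79,460·416/5.22 = 12,664,888.89
EOQ = √12,664,888.89 ≈ 3,558.78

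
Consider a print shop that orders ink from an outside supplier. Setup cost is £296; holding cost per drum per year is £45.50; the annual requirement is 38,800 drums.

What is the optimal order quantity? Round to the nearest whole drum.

711 drums

2DS/H = 2·38,800·296/45.5 = 504,826.37
EOQ = √504,826.37 ≈ 710.51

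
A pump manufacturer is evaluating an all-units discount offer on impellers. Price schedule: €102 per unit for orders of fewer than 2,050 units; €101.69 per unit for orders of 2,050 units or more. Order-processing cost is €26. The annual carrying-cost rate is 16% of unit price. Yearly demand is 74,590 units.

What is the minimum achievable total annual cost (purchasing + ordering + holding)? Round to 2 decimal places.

€7,602,680.28

H₁ = 16%×€102 = €16.3200;  H₂ = 16%×€101.69 = €16.2704
EOQ₁ = √(2×74,590×26/16.3200) = 487.51  (< 2,050, feasible at tier 1)
EOQ₂ = √(2×74,590×26/16.2704) = 488.25  (< 2,050 → use Q = 2,050 at tier-2 price)
TC(tier 1 (EOQ₁), Q≈487.5) = €7,616,136.13
TC(tier 2, Q≈2,050.0) = €7,602,680.28
Minimum at tier 2: €7,602,680.28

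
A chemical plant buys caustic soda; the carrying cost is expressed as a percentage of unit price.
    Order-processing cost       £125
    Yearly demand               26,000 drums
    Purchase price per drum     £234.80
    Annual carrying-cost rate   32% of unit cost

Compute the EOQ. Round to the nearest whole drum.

Holding cost per drum per year: H = 32% × £234.8 = £75.1360
Q* = √(2·D·S / H) = √(2·26,000·125 / 75.136) = √86,509.8 ≈ 294.13

294 drums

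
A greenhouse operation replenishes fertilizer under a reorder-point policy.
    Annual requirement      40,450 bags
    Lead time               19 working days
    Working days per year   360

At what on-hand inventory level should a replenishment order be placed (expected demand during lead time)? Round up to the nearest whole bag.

2,135 bags

Daily demand d = 40,450 / 360 = 112.361 bags/day
Demand during lead time = 112.361 × 19 = 2,134.86
Reorder point = 2,134.86 → round up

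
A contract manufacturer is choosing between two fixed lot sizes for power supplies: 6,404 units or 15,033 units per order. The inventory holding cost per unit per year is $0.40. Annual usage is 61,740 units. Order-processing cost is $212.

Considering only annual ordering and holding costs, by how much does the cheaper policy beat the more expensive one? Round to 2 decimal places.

$552.62

TC(Q) = (D/Q)S + (Q/2)H
TC(6,404) = (61,740/6,404)×212 + (6,404/2)×0.4 = $3,324.66
TC(15,033) = (61,740/15,033)×212 + (15,033/2)×0.4 = $3,877.28
Lots of 6,404 are cheaper by $552.62.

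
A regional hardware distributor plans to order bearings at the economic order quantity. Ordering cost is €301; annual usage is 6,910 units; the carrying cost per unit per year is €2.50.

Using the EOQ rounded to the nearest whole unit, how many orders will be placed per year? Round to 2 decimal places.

5.36 orders per year

EOQ = √(2DS/H) = √(2 × 6,910 × 301 / 2.5)
    = √(1,663,928.00) ≈ 1,289.93 → Q = 1,290
Orders per year = D/Q = 6,910 / 1,290 = 5.357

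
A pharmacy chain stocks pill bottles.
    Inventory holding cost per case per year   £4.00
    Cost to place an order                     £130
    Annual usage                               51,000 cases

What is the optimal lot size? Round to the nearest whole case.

1,821 cases

EOQ = √(2DS/H) = √(2 × 51,000 × 130 / 4)
    = √(3,315,000.00) ≈ 1,820.71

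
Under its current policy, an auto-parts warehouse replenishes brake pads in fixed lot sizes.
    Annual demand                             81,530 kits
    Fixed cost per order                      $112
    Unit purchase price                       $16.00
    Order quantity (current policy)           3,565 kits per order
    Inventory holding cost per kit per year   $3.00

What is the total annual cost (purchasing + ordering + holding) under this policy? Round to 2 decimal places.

$1,312,388.89

Ordering: D/Q × S = 81,530/3,565 × $112 = $2,561.39
Holding:  Q/2 × H = 3,565/2 × $3 = $5,347.50
Purchase cost = D·C = 81,530 × 16 = $1,304,480.00
Total = $2,561.39 + $5,347.50 + $1,304,480.00 = $1,312,388.89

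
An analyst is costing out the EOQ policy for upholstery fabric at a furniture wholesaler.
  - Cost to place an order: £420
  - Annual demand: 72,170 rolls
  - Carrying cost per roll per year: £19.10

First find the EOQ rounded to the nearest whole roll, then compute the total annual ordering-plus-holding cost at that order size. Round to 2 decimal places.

2DS/H = 2·72,170·420/19.1 = 3,173,968.59
EOQ = √3,173,968.59 ≈ 1,781.56 → Q = 1,782 rolls
Ordering: D/Q × S = 72,170/1,782 × £420 = £17,009.76
Holding:  Q/2 × H = 1,782/2 × £19.1 = £17,018.10
Total = £17,009.76 + £17,018.10 = £34,027.86

£34,027.86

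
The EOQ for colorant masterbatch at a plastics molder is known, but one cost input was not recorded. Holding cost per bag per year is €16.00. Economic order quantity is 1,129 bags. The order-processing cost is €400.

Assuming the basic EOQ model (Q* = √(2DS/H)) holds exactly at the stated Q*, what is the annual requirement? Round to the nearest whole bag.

From Q* = √(2DS/H) ⇒ Q*² = 2DS/H.
D = Q²H / (2S) = 1,129² × 16 / (2 × 400) = 25,492.82

25,493 bags per year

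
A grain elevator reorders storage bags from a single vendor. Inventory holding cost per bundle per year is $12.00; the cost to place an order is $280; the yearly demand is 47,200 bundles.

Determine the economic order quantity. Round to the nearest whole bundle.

2DS/H = 2·47,200·280/12 = 2,202,666.67
EOQ = √2,202,666.67 ≈ 1,484.14

1,484 bundles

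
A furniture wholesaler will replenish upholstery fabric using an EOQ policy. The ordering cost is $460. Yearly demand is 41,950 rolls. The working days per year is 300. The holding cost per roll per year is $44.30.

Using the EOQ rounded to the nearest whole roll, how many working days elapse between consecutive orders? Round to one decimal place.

6.7 days

EOQ = √(2DS/H) = √(2 × 41,950 × 460 / 44.3)
    = √(871,196.39) ≈ 933.38 → Q = 933 rolls
Cycle time = (working days × Q)/D = (300 × 933) / 41,950 = 6.672 days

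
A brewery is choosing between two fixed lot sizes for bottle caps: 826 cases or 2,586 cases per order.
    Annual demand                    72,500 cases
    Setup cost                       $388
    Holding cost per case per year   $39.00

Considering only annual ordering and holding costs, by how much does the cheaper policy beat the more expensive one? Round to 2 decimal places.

For each Q, cost = (D/Q)·S + (Q/2)·H.
TC(826) = (72,500/826)×388 + (826/2)×39 = $50,162.69
TC(2,586) = (72,500/2,586)×388 + (2,586/2)×39 = $61,304.80
Cheaper: Q = 826.  Difference = $11,142.11

$11,142.11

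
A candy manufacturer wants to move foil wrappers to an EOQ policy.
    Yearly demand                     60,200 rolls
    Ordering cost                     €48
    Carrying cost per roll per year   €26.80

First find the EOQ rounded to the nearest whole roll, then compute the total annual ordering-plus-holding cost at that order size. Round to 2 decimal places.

2DS/H = 2·60,200·48/26.8 = 215,641.79
EOQ = √215,641.79 ≈ 464.37 → Q = 464 rolls
Ordering: D/Q × S = 60,200/464 × €48 = €6,227.59
Holding:  Q/2 × H = 464/2 × €26.8 = €6,217.60
Total = €6,227.59 + €6,217.60 = €12,445.19

€12,445.19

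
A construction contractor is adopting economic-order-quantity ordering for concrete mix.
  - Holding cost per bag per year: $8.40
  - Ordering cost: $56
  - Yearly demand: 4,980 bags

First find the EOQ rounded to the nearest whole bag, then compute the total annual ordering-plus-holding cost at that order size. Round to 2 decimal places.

Q* = √(2·D·S / H) = √(2·4,980·56 / 8.4) = √66,400.0 ≈ 257.68 → Q = 258 bags
Annual ordering cost = (D/Q)·S = (4,980/258) × 56 = $1,080.93
Annual holding cost  = (Q/2)·H = (258/2) × 8.4 = $1,083.60
Total = $1,080.93 + $1,083.60 = $2,164.53

$2,164.53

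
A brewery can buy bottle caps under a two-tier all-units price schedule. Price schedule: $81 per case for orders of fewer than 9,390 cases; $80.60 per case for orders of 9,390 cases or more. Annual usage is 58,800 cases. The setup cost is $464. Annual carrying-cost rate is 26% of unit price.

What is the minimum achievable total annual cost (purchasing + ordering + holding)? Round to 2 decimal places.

H₁ = 26%×$81 = $21.0600;  H₂ = 26%×$80.60 = $20.9560
EOQ₁ = √(2×58,800×464/21.0600) = 1,609.66  (< 9,390, feasible at tier 1)
EOQ₂ = √(2×58,800×464/20.9560) = 1,613.65  (< 9,390 → use Q = 9,390 at tier-2 price)
TC(tier 1 (EOQ₁), Q≈1,609.7) = $4,796,699.39
TC(tier 2, Q≈9,390.0) = $4,840,573.98
Minimum at tier 1 (EOQ₁): $4,796,699.39

$4,796,699.39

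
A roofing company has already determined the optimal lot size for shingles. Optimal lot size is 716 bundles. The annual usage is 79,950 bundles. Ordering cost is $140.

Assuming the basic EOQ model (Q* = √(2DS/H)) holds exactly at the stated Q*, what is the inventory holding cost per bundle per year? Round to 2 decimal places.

Since Q* = (2DS/H)^½, squaring gives Q*²·H = 2DS.
H = 2DS / Q² = 2 × 79,950 × 140 / 716² = 43.6667

$43.67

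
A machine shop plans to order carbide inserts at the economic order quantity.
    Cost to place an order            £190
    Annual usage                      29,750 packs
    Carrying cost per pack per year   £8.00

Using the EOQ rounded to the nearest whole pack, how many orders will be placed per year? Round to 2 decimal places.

EOQ = √(2DS/H) = √(2 × 29,750 × 190 / 8)
    = √(1,413,125.00) ≈ 1,188.75 → Q = 1,189
N = D/Q = 29,750/1,189 ≈ 25.021 orders/yr

25.02 orders per year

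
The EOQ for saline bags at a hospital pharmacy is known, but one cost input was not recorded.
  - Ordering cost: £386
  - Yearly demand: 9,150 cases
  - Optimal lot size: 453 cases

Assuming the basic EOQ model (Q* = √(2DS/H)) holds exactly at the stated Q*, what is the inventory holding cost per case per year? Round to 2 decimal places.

From Q* = √(2DS/H) ⇒ Q*² = 2DS/H.
H = 2DS / Q² = 2 × 9,150 × 386 / 453² = 34.4225

£34.42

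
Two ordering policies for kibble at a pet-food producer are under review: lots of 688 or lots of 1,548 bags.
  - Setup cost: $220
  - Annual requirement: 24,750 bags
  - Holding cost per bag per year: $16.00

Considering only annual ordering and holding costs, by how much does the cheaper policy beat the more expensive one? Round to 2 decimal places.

$2,483.20

For each Q, cost = (D/Q)·S + (Q/2)·H.
TC(688) = (24,750/688)×220 + (688/2)×16 = $13,418.24
TC(1,548) = (24,750/1,548)×220 + (1,548/2)×16 = $15,901.44
Cheaper: Q = 688.  Difference = $2,483.20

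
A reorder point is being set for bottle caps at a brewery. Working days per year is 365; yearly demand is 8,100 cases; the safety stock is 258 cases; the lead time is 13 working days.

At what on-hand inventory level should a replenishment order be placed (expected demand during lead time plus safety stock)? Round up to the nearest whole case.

547 cases

Daily demand d = 8,100 / 365 = 22.192 cases/day
Demand during lead time = 22.192 × 13 = 288.49
Reorder point = 288.49 + 258 = 546.49 → round up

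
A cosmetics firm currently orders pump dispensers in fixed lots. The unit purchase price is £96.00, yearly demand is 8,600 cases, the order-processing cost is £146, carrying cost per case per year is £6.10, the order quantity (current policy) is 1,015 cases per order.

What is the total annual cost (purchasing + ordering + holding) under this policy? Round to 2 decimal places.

£829,932.79

Ordering: D/Q × S = 8,600/1,015 × £146 = £1,237.04
Holding:  Q/2 × H = 1,015/2 × £6.1 = £3,095.75
Purchase cost = D·C = 8,600 × 96 = £825,600.00
Total = £1,237.04 + £3,095.75 + £825,600.00 = £829,932.79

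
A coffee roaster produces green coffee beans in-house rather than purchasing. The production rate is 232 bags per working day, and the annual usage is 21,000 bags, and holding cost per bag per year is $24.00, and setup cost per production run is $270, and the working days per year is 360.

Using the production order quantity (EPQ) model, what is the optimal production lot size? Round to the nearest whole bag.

794 bags

Daily demand d = 21,000/360 = 58.333; p = 232; 1 − d/p = 0.74856
EPQ = √(2DS / (H(1 − d/p)))
    = √(2 × 21,000 × 270 / (24 × 0.74856)) ≈ 794.49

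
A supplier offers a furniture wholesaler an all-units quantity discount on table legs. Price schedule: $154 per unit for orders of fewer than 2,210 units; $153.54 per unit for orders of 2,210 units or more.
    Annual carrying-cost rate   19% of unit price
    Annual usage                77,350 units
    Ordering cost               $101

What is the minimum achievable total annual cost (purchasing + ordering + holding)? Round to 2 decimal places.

$11,912,089.72

H₁ = 19%×$154 = $29.2600;  H₂ = 19%×$153.54 = $29.1726
EOQ₁ = √(2×77,350×101/29.2600) = 730.75  (< 2,210, feasible at tier 1)
EOQ₂ = √(2×77,350×101/29.1726) = 731.84  (< 2,210 → use Q = 2,210 at tier-2 price)
TC(tier 1 (EOQ₁), Q≈730.7) = $11,933,281.74
TC(tier 2, Q≈2,210.0) = $11,912,089.72
Minimum at tier 2: $11,912,089.72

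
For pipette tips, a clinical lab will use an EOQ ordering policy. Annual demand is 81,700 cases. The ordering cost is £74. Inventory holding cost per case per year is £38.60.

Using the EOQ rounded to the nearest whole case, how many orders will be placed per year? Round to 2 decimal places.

145.89 orders per year

2DS/H = 2·81,700·74/38.6 = 313,253.89
EOQ = √313,253.89 ≈ 559.69 → Q = 560
N = D/Q = 81,700/560 ≈ 145.893 orders/yr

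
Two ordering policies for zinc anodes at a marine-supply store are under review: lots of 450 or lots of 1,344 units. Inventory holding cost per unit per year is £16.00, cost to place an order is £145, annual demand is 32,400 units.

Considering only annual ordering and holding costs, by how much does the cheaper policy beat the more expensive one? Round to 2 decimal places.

£207.54

TC(Q) = (D/Q)S + (Q/2)H
TC(450) = (32,400/450)×145 + (450/2)×16 = £14,040.00
TC(1,344) = (32,400/1,344)×145 + (1,344/2)×16 = £14,247.54
Lots of 450 are cheaper by £207.54.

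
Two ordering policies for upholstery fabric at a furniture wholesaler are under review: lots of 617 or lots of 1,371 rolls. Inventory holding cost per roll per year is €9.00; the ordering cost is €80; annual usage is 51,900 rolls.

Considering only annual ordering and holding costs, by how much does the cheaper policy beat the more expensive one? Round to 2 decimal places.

TC(Q) = (D/Q)S + (Q/2)H
TC(617) = (51,900/617)×80 + (617/2)×9 = €9,505.84
TC(1,371) = (51,900/1,371)×80 + (1,371/2)×9 = €9,197.95
Cheaper: Q = 1,371.  Difference = €307.89

€307.89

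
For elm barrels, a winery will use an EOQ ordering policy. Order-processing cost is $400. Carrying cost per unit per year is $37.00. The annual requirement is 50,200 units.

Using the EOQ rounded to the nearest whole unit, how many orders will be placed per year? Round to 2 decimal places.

48.18 orders per year

2DS/H = 2·50,200·400/37 = 1,085,405.41
EOQ = √1,085,405.41 ≈ 1,041.83 → Q = 1,042
N = D/Q = 50,200/1,042 ≈ 48.177 orders/yr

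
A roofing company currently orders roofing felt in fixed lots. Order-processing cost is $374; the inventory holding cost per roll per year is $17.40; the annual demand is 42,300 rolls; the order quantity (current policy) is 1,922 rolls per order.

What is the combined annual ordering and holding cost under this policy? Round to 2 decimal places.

Annual ordering cost = (D/Q)·S = (42,300/1,922) × 374 = $8,231.11
Annual holding cost  = (Q/2)·H = (1,922/2) × 17.4 = $16,721.40
Total = $8,231.11 + $16,721.40 = $24,952.51

$24,952.51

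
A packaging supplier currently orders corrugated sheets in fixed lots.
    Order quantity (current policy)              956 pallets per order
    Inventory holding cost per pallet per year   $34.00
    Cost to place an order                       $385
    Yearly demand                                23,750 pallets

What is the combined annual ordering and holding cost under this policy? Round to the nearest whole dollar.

Ordering: D/Q × S = 23,750/956 × $385 = $9,564.59
Holding:  Q/2 × H = 956/2 × $34 = $16,252.00
Total = $9,564.59 + $16,252.00 = $25,816.59

$25,817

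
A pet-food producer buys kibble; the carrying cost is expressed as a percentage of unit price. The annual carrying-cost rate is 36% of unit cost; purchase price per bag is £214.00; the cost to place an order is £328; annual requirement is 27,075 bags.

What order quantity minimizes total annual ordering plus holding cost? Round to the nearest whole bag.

Carrying cost H = £214 × 36% = £77.0400/bag/yr
Optimal lot size Q* = (2 × 27,075 × £328 / £77.04)^½ ≈ 480.15

480 bags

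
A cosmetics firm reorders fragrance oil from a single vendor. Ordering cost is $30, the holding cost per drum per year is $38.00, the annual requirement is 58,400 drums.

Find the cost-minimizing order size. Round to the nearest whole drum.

EOQ = √(2DS/H) = √(2 × 58,400 × 30 / 38)
    = √(92,210.53) ≈ 303.66

304 drums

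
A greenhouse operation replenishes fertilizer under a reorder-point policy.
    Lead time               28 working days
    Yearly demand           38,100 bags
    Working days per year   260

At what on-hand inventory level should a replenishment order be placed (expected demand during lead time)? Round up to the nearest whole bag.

Daily demand d = 38,100 / 260 = 146.538 bags/day
Demand during lead time = 146.538 × 28 = 4,103.08
Reorder point = 4,103.08 → round up

4,104 bags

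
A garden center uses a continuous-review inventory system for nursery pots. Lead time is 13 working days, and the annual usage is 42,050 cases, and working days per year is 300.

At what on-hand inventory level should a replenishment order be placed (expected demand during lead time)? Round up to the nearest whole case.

1,823 cases

Daily demand d = 42,050 / 300 = 140.167 cases/day
Demand during lead time = 140.167 × 13 = 1,822.17
Reorder point = 1,822.17 → round up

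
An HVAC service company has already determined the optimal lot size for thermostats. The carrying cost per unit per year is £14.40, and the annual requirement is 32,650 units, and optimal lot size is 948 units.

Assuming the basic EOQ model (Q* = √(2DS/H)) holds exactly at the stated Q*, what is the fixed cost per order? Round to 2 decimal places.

Since Q* = (2DS/H)^½, squaring gives Q*²·H = 2DS.
S = Q²H / (2D) = 948² × 14.4 / (2 × 32,650) = 198.1828

£198.18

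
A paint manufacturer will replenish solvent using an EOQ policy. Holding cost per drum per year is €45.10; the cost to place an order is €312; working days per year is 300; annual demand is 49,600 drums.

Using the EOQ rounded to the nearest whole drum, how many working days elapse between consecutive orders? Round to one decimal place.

5.0 days

Q* = √(2·D·S / H) = √(2·49,600·312 / 45.1) = √686,261.6 ≈ 828.41 → Q = 828 drums
Cycle time = (working days × Q)/D = (300 × 828) / 49,600 = 5.008 days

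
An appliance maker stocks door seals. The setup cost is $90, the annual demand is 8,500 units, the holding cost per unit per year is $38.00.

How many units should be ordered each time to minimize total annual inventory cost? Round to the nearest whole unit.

201 units

Optimal lot size Q* = (2 × 8,500 × $90 / $38)^½ ≈ 200.66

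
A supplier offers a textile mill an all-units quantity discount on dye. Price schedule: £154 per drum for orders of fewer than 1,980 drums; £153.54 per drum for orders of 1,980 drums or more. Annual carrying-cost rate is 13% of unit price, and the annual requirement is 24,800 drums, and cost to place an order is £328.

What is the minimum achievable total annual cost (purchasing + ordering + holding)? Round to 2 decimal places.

H₁ = 13%×£154 = £20.0200;  H₂ = 13%×£153.54 = £19.9602
EOQ₁ = √(2×24,800×328/20.0200) = 901.46  (< 1,980, feasible at tier 1)
EOQ₂ = √(2×24,800×328/19.9602) = 902.81  (< 1,980 → use Q = 1,980 at tier-2 price)
TC(tier 1 (EOQ₁), Q≈901.5) = £3,837,247.20
TC(tier 2, Q≈1,980.0) = £3,831,660.88
Minimum at tier 2: £3,831,660.88

£3,831,660.88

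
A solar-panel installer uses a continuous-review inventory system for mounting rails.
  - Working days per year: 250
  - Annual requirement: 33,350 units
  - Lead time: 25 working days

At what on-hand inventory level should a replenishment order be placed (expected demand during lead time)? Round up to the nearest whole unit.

3,335 units

Daily demand d = 33,350 / 250 = 133.400 units/day
Demand during lead time = 133.400 × 25 = 3,335.00
Reorder point = 3,335.00 → round up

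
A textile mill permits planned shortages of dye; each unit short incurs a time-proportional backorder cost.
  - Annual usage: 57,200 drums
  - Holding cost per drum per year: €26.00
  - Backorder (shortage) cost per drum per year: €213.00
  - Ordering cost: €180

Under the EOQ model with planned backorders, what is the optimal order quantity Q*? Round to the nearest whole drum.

943 drums

Basic EOQ = √(2·57,200·180/26) = 889.944
Backorder adjustment √((H+b)/b) = √((26+213)/213) = 1.0593
Q* = 889.944 × 1.0593 ≈ 942.70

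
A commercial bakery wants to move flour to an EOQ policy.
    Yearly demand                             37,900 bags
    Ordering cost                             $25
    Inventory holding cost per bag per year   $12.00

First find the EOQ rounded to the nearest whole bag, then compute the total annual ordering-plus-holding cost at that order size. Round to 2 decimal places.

Q* = √(2·D·S / H) = √(2·37,900·25 / 12) = √157,916.7 ≈ 397.39 → Q = 397 bags
Annual ordering cost = (D/Q)·S = (37,900/397) × 25 = $2,386.65
Annual holding cost  = (Q/2)·H = (397/2) × 12 = $2,382.00
Total = $2,386.65 + $2,382.00 = $4,768.65

$4,768.65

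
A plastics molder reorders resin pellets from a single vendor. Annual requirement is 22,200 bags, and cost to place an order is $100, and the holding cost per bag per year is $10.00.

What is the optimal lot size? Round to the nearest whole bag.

EOQ = √(2DS/H) = √(2 × 22,200 × 100 / 10)
    = √(444,000.00) ≈ 666.33

666 bags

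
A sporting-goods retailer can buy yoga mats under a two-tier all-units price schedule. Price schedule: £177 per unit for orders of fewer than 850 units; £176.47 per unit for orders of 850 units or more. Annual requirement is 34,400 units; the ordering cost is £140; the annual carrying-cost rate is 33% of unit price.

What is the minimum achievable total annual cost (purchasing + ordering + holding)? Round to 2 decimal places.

H₁ = 33%×£177 = £58.4100;  H₂ = 33%×£176.47 = £58.2351
EOQ₁ = √(2×34,400×140/58.4100) = 406.08  (< 850, feasible at tier 1)
EOQ₂ = √(2×34,400×140/58.2351) = 406.69  (< 850 → use Q = 850 at tier-2 price)
TC(tier 1 (EOQ₁), Q≈406.1) = £6,112,519.30
TC(tier 2, Q≈850.0) = £6,100,983.80
Minimum at tier 2: £6,100,983.80

£6,100,983.80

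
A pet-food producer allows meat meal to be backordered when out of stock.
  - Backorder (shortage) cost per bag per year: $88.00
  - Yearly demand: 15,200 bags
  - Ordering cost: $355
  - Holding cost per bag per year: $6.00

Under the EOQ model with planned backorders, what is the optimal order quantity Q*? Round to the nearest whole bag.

1,386 bags

Basic EOQ = √(2·15,200·355/6) = 1,341.144
Backorder adjustment √((H+b)/b) = √((6+88)/88) = 1.0335
Q* = 1,341.144 × 1.0335 ≈ 1,386.11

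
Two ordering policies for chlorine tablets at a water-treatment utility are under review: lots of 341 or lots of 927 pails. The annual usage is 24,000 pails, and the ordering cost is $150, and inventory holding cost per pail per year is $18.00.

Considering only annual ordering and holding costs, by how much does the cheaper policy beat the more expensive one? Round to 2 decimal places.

TC(Q) = (D/Q)S + (Q/2)H
TC(341) = (24,000/341)×150 + (341/2)×18 = $13,626.18
TC(927) = (24,000/927)×150 + (927/2)×18 = $12,226.50
|ΔTC| = |$13,626.18 − $12,226.50| = $1,399.69

$1,399.69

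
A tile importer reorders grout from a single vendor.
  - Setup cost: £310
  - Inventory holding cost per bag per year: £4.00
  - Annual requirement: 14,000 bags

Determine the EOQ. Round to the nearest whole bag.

1,473 bags

Optimal lot size Q* = (2 × 14,000 × £310 / £4)^½ ≈ 1,473.09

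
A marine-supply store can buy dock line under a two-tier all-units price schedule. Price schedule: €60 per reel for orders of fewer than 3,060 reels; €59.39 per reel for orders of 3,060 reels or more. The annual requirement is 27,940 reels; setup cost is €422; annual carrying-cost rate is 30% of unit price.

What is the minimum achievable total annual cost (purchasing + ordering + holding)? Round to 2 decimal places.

H₁ = 30%×€60 = €18.0000;  H₂ = 30%×€59.39 = €17.8170
EOQ₁ = √(2×27,940×422/18.0000) = 1,144.59  (< 3,060, feasible at tier 1)
EOQ₂ = √(2×27,940×422/17.8170) = 1,150.45  (< 3,060 → use Q = 3,060 at tier-2 price)
TC(tier 1 (EOQ₁), Q≈1,144.6) = €1,697,002.54
TC(tier 2, Q≈3,060.0) = €1,690,469.77
Minimum at tier 2: €1,690,469.77

€1,690,469.77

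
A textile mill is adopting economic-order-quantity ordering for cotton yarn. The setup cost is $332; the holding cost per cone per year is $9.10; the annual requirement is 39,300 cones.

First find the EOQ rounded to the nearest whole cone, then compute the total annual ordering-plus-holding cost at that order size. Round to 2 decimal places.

$15,409.94

2DS/H = 2·39,300·332/9.1 = 2,867,604.40
EOQ = √2,867,604.40 ≈ 1,693.40 → Q = 1,693 cones
Ordering: D/Q × S = 39,300/1,693 × $332 = $7,706.79
Holding:  Q/2 × H = 1,693/2 × $9.1 = $7,703.15
Total = $7,706.79 + $7,703.15 = $15,409.94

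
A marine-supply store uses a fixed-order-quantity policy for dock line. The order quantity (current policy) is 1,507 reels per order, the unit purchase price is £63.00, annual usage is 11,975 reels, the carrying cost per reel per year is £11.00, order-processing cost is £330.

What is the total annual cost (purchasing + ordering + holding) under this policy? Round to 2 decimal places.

£765,335.76

Annual ordering cost = (D/Q)·S = (11,975/1,507) × 330 = £2,622.26
Annual holding cost  = (Q/2)·H = (1,507/2) × 11 = £8,288.50
Purchase cost = D·C = 11,975 × 63 = £754,425.00
Total = £2,622.26 + £8,288.50 + £754,425.00 = £765,335.76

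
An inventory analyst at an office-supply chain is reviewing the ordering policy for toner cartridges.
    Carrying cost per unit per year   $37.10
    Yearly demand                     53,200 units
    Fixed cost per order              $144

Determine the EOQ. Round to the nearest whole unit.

643 units

2DS/H = 2·53,200·144/37.1 = 412,981.13
EOQ = √412,981.13 ≈ 642.64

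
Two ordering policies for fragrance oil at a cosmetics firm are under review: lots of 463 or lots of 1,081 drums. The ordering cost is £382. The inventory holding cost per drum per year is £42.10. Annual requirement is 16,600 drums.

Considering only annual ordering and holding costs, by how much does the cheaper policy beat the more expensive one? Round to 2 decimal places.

£5,179.05

For each Q, cost = (D/Q)·S + (Q/2)·H.
TC(463) = (16,600/463)×382 + (463/2)×42.1 = £23,442.05
TC(1,081) = (16,600/1,081)×382 + (1,081/2)×42.1 = £28,621.10
|ΔTC| = |£23,442.05 − £28,621.10| = £5,179.05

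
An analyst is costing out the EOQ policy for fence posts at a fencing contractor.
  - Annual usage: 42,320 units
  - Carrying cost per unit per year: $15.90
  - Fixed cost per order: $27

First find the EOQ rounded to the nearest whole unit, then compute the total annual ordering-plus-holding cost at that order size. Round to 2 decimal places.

Optimal lot size Q* = (2 × 42,320 × $27 / $15.9)^½ ≈ 379.12 → Q = 379 units
Ordering: D/Q × S = 42,320/379 × $27 = $3,014.88
Holding:  Q/2 × H = 379/2 × $15.9 = $3,013.05
Total = $3,014.88 + $3,013.05 = $6,027.93

$6,027.93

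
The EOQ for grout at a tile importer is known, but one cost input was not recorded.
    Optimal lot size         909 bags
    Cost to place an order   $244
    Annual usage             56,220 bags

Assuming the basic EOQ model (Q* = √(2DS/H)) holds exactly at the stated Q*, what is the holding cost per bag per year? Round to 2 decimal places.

Since Q* = (2DS/H)^½, squaring gives Q*²·H = 2DS.
H = 2DS / Q² = 2 × 56,220 × 244 / 909² = 33.2034

$33.20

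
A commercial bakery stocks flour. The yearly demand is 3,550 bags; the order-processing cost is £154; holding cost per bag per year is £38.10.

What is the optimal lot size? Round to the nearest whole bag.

169 bags

2DS/H = 2·3,550·154/38.1 = 28,698.16
EOQ = √28,698.16 ≈ 169.41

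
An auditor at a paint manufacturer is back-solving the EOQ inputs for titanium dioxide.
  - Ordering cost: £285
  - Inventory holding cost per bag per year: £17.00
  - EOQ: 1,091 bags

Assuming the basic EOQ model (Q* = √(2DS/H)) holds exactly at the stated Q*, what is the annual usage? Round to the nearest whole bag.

From Q* = √(2DS/H) ⇒ Q*² = 2DS/H.
D = Q²H / (2S) = 1,091² × 17 / (2 × 285) = 35,499.61

35,500 bags per year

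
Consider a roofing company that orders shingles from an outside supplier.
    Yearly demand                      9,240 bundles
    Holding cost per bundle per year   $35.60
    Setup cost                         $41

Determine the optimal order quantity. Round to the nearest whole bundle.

146 bundles

EOQ = √(2DS/H) = √(2 × 9,240 × 41 / 35.6)
    = √(21,283.15) ≈ 145.89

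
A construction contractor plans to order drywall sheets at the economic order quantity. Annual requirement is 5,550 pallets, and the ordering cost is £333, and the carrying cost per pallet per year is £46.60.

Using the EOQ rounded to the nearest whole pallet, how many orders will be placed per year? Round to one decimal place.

19.7 orders per year

EOQ = √(2DS/H) = √(2 × 5,550 × 333 / 46.6)
    = √(79,319.74) ≈ 281.64 → Q = 282
N = D/Q = 5,550/282 ≈ 19.681 orders/yr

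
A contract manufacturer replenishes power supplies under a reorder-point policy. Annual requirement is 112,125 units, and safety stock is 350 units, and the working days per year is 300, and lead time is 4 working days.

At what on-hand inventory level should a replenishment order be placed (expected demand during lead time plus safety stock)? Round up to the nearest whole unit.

1,845 units

Daily demand d = 112,125 / 300 = 373.750 units/day
Demand during lead time = 373.750 × 4 = 1,495.00
Reorder point = 1,495.00 + 350 = 1,845.00 → round up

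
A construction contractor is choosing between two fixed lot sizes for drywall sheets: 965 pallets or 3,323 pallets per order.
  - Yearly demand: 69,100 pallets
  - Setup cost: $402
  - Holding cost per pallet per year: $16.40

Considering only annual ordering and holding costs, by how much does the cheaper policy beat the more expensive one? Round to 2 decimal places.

$1,090.73

Annual cost at Q: ordering D·S/Q plus holding Q·H/2.
TC(965) = (69,100/965)×402 + (965/2)×16.4 = $36,698.70
TC(3,323) = (69,100/3,323)×402 + (3,323/2)×16.4 = $35,607.97
|ΔTC| = |$36,698.70 − $35,607.97| = $1,090.73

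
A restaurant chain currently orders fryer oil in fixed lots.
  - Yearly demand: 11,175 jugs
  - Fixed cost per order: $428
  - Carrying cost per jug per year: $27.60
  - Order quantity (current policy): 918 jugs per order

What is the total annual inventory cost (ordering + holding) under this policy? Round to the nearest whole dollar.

$17,879

Orders/yr = 11,175/918 = 12.173; ordering cost = 12.173 × $428 = $5,210.13
Average inventory = 918/2 = 459; holding cost = 459 × $27.6 = $12,668.40
Total = $5,210.13 + $12,668.40 = $17,878.53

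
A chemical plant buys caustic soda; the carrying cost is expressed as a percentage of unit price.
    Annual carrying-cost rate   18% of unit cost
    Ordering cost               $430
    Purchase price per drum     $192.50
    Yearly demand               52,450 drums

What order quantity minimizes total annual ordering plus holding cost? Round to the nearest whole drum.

Carrying cost H = $192.5 × 18% = $34.6500/drum/yr
Q* = √(2·D·S / H) = √(2·52,450·430 / 34.65) = √1,301,789.3 ≈ 1,140.96

1,141 drums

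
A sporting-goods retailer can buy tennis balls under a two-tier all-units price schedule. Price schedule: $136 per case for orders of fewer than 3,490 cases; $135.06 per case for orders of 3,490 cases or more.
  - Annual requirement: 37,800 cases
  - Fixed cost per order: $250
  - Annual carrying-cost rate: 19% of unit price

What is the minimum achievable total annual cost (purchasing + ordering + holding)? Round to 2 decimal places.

H₁ = 19%×$136 = $25.8400;  H₂ = 19%×$135.06 = $25.6614
EOQ₁ = √(2×37,800×250/25.8400) = 855.23  (< 3,490, feasible at tier 1)
EOQ₂ = √(2×37,800×250/25.6614) = 858.20  (< 3,490 → use Q = 3,490 at tier-2 price)
TC(tier 1 (EOQ₁), Q≈855.2) = $5,162,899.23
TC(tier 2, Q≈3,490.0) = $5,152,754.88
Minimum at tier 2: $5,152,754.88

$5,152,754.88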